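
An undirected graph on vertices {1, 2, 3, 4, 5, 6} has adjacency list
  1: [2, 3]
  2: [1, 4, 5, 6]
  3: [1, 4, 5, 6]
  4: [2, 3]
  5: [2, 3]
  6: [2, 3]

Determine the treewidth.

2

A width-2 tree decomposition is:
Bags: B1 = {2, 3, 5}  B2 = {1, 2, 3}  B3 = {2, 3, 4}  B4 = {2, 3, 6}
Tree: B1–B2, B2–B3, B3–B4
Every bag has size at most 3, so the width is 3 − 1 = 2 and tw(G) ≤ 2. Since 2–5–3–1–2 is a cycle in G, G is not acyclic. Forests are exactly the graphs of treewidth ≤ 1, so tw(G) ≥ 2. Hence tw(G) = 2 exactly.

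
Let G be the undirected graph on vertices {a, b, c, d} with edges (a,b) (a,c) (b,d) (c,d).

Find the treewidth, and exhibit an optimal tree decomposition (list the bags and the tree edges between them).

Treewidth 2.
One such decomposition:
Bags: B1 = {a, c, d}  B2 = {a, b, d}
Tree: B1–B2

Every bag has size at most 3, so the width is 3 − 1 = 2 and tw(G) ≤ 2. For the lower bound, G contains the cycle a–c–d–b–a, so G is not a forest; only forests have treewidth ≤ 1, hence tw(G) ≥ 2. Hence tw(G) = 2 exactly.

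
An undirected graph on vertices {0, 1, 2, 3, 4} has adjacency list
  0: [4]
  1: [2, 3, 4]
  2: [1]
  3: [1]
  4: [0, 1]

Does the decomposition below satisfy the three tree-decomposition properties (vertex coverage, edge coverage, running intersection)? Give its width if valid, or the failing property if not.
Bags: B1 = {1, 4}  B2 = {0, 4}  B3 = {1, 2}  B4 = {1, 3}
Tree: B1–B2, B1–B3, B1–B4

Vertex coverage: the bags together contain {0, 1, 2, 3, 4}, the full vertex set. Edge coverage: each edge of G has both endpoints in at least one bag. Running intersection: for every vertex, the bags containing it form a connected subtree. All three properties hold, so this is a valid tree decomposition of width max|bag| − 1 = 1, and hence tw(G) ≤ 1.

Yes; width 1.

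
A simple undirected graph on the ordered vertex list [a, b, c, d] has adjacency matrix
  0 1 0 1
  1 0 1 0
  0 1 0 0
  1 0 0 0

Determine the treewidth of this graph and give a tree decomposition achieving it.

Treewidth 1.
Bags: B1 = {a, b}  B2 = {b, c}  B3 = {a, d}
Tree: B1–B2, B1–B3

Every bag has size at most 2, so the width is 2 − 1 = 1 and tw(G) ≤ 1. Any graph with an edge has treewidth ≥ 1, and G has the edge a–b. The upper and lower bounds meet at 1, so that is the treewidth.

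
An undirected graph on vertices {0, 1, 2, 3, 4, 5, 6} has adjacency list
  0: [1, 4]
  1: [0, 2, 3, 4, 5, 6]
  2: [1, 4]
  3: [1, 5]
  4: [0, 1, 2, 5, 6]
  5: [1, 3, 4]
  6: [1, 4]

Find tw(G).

A width-2 tree decomposition is:
Bags: B1 = {1, 4, 5}  B2 = {1, 3, 5}  B3 = {1, 4, 6}  B4 = {0, 1, 4}  B5 = {1, 2, 4}
Tree: B1–B2, B1–B3, B1–B4, B4–B5
Each bag holds 3 vertices, so the decomposition has width 2, which upper-bounds the treewidth. Conversely, {1, 3, 5} is a clique of size 3, and the vertices of any clique must share a bag in every tree decomposition; so some bag has ≥ 3 vertices and tw(G) ≥ 2. Hence tw(G) = 2 exactly.

2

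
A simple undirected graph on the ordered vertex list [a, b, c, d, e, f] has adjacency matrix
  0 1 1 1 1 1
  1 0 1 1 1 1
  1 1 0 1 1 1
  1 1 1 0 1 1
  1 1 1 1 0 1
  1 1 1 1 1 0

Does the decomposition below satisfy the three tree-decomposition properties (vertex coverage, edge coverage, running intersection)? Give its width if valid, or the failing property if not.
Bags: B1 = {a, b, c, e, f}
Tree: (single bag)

A tree decomposition must satisfy three properties: every vertex lies in some bag; for every edge, both endpoints lie together in some bag; and for every vertex, the bags containing it form a connected subtree. Here vertex d appears in no bag, so the decomposition is invalid.

No — vertex d appears in no bag.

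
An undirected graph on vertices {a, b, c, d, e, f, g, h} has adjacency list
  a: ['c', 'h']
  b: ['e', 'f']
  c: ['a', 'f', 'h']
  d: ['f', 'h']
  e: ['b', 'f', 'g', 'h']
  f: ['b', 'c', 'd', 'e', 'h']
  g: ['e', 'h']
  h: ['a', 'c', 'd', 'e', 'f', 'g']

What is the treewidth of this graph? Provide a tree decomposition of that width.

The largest bag has 3 vertices, giving width 2; this decomposition certifies tw(G) ≤ 2. Conversely, {e, g, h} is a clique of size 3, and the vertices of any clique must share a bag in every tree decomposition; so some bag has ≥ 3 vertices and tw(G) ≥ 2. The upper and lower bounds meet at 2, so that is the treewidth.

Treewidth 2.
Bags: B1 = {a, c, h}  B2 = {c, f, h}  B3 = {e, f, h}  B4 = {e, g, h}  B5 = {b, e, f}  B6 = {d, f, h}
Tree: B1–B2, B2–B3, B3–B4, B3–B5, B3–B6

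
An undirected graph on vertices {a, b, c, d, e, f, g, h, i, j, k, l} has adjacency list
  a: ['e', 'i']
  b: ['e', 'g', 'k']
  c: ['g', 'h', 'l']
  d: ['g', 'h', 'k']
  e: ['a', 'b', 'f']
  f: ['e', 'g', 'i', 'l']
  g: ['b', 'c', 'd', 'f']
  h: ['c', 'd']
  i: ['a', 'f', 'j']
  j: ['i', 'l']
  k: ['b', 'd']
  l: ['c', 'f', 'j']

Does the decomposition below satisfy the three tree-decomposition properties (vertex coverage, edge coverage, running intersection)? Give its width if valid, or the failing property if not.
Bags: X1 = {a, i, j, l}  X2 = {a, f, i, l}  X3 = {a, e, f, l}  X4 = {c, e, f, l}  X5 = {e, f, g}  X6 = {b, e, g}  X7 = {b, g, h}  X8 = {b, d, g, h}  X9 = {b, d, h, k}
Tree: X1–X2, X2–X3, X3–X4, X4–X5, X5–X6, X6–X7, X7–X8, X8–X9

A tree decomposition must satisfy three properties: every vertex lies in some bag; for every edge, both endpoints lie together in some bag; and for every vertex, the bags containing it form a connected subtree. Here edge (c,g) lies in no bag, so the decomposition is invalid.

No — edge (c,g) lies in no bag.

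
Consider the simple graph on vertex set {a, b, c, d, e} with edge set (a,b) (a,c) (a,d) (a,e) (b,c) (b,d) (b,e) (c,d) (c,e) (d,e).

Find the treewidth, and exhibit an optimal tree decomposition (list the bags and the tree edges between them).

A single bag containing all 5 vertices is trivially a valid decomposition of width 4. On the other hand G contains the 5-clique {a, b, c, d, e}. A clique must lie in a single bag of any decomposition, so no decomposition can have width below 4. Hence tw(G) = 4 exactly.

Treewidth 4.
One optimal decomposition is:
Bags: B1 = {a, b, c, d, e}
Tree: (single bag)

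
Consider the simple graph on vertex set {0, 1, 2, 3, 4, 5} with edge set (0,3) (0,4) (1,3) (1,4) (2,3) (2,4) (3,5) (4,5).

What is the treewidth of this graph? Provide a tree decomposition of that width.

Each bag holds 3 vertices, so the decomposition has width 2, which upper-bounds the treewidth. The edges 5–3–0–4–5 form a cycle, so G is not a tree and its treewidth is at least 2. Combining the bounds, tw(G) = 2.

Treewidth 2.
One such decomposition:
Bags: B1 = {3, 4, 5}  B2 = {0, 3, 4}  B3 = {1, 3, 4}  B4 = {2, 3, 4}
Tree: B1–B2, B2–B3, B3–B4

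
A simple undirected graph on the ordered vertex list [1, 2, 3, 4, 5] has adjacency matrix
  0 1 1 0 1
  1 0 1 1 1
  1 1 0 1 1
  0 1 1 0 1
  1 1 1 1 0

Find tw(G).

3

A width-3 tree decomposition is:
Bags: B1 = {1, 2, 3, 5}  B2 = {2, 3, 4, 5}
Tree: B1–B2
Each bag holds 4 vertices, so the decomposition has width 3, which upper-bounds the treewidth. Conversely, {1, 2, 3, 5} is a clique of size 4, and the vertices of any clique must share a bag in every tree decomposition; so some bag has ≥ 4 vertices and tw(G) ≥ 3. The upper and lower bounds meet at 3, so that is the treewidth.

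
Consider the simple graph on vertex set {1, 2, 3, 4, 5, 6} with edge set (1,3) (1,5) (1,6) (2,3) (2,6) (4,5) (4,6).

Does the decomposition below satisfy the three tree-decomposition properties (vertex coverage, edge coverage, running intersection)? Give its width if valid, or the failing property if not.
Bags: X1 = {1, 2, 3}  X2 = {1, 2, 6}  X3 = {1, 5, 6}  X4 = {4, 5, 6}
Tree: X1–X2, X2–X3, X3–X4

Yes; width 2.

Vertex coverage: the bags together contain {1, 2, 3, 4, 5, 6}, the full vertex set. Edge coverage: each edge of G has both endpoints in at least one bag. Running intersection: for every vertex, the bags containing it form a connected subtree. All three properties hold, so this is a valid tree decomposition of width max|bag| − 1 = 2, and hence tw(G) ≤ 2.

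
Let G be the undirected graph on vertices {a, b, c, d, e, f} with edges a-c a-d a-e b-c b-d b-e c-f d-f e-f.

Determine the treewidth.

3

A width-3 tree decomposition is:
Bags: B1 = {a, b, c, f}  B2 = {a, b, e, f}  B3 = {a, b, d, f}
Tree: B1–B2, B2–B3
The largest bag has 4 vertices, giving width 3; this decomposition certifies tw(G) ≤ 3. For the lower bound: the 4 vertex sets {b,c}, {a,e}, {f}, {d} are disjoint, each induces a connected subgraph, and every pair is joined by at least one edge of G. Contracting each set to a single vertex therefore yields K_{4} as a minor, and since treewidth is minor-monotone, tw(G) ≥ tw(K_{4}) = 3. Therefore the treewidth is 3.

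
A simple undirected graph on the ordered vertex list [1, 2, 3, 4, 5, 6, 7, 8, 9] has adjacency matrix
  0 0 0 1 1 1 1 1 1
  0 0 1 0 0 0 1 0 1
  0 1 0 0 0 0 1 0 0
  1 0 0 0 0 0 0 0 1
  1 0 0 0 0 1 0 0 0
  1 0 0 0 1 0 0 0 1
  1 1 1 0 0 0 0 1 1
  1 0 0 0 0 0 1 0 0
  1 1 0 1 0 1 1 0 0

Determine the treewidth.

2

A width-2 tree decomposition is:
Bags: B1 = {1, 4, 9}  B2 = {1, 7, 9}  B3 = {1, 6, 9}  B4 = {1, 7, 8}  B5 = {2, 7, 9}  B6 = {2, 3, 7}  B7 = {1, 5, 6}
Tree: B1–B2, B2–B3, B2–B4, B2–B5, B5–B6, B3–B7
The largest bag has 3 vertices, giving width 2; this decomposition certifies tw(G) ≤ 2. Conversely, {1, 7, 8} is a clique of size 3, and the vertices of any clique must share a bag in every tree decomposition; so some bag has ≥ 3 vertices and tw(G) ≥ 2. Combining the bounds, tw(G) = 2.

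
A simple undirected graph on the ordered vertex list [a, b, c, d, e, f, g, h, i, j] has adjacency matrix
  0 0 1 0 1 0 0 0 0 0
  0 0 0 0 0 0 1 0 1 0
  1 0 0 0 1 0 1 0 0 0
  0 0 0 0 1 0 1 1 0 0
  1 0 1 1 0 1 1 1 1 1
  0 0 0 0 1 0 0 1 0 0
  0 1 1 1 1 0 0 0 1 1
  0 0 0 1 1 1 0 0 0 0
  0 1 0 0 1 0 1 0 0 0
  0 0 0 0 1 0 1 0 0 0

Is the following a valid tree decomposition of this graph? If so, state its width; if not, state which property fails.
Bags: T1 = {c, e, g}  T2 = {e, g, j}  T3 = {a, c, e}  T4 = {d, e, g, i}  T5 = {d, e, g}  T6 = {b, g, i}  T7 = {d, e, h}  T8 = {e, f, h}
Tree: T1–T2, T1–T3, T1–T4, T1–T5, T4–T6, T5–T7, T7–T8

A tree decomposition must satisfy three properties: every vertex lies in some bag; for every edge, both endpoints lie together in some bag; and for every vertex, the bags containing it form a connected subtree. Here bags containing vertex d are not connected in the tree, so the decomposition is invalid.

No — bags containing vertex d are not connected in the tree.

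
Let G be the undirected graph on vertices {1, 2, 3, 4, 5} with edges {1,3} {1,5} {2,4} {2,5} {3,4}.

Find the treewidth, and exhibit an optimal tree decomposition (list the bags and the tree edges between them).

Treewidth 2.
One such decomposition:
Bags: B1 = {1, 3, 5}  B2 = {2, 3, 5}  B3 = {2, 3, 4}
Tree: B1–B2, B2–B3

Each bag holds 3 vertices, so the decomposition has width 2, which upper-bounds the treewidth. Since 3–1–5–2–4–3 is a cycle in G, G is not acyclic. Forests are exactly the graphs of treewidth ≤ 1, so tw(G) ≥ 2. The upper and lower bounds meet at 2, so that is the treewidth.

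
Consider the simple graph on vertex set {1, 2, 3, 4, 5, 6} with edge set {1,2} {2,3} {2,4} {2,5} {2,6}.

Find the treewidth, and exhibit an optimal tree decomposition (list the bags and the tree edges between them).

Each bag holds 2 vertices, so the decomposition has width 1, which upper-bounds the treewidth. Since G has at least one edge (e.g. 2–6), it is not an edgeless graph, so tw(G) ≥ 1. Combining the bounds, tw(G) = 1.

Treewidth 1.
One optimal decomposition is:
Bags: B1 = {2, 6}  B2 = {1, 2}  B3 = {2, 3}  B4 = {2, 4}  B5 = {2, 5}
Tree: B1–B2, B1–B3, B2–B4, B1–B5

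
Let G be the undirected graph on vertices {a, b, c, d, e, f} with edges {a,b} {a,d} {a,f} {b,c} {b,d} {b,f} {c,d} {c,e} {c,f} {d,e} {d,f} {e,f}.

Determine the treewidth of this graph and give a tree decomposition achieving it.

Each bag holds 4 vertices, so the decomposition has width 3, which upper-bounds the treewidth. On the other hand G contains the 4-clique {c, d, e, f}. A clique must lie in a single bag of any decomposition, so no decomposition can have width below 3. The upper and lower bounds meet at 3, so that is the treewidth.

Treewidth 3.
Bags: B1 = {b, c, d, f}  B2 = {c, d, e, f}  B3 = {a, b, d, f}
Tree: B1–B2, B1–B3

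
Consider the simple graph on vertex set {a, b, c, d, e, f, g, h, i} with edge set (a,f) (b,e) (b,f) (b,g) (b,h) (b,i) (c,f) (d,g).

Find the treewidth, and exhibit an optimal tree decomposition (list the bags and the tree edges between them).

Treewidth 1.
One optimal decomposition is:
Bags: B1 = {b, f}  B2 = {c, f}  B3 = {a, f}  B4 = {b, h}  B5 = {b, e}  B6 = {b, g}  B7 = {b, i}  B8 = {d, g}
Tree: B1–B2, B2–B3, B1–B4, B4–B5, B1–B6, B4–B7, B6–B8

The largest bag has 2 vertices, giving width 1; this decomposition certifies tw(G) ≤ 1. Since G has at least one edge (e.g. f–b), it is not an edgeless graph, so tw(G) ≥ 1. Combining the bounds, tw(G) = 1.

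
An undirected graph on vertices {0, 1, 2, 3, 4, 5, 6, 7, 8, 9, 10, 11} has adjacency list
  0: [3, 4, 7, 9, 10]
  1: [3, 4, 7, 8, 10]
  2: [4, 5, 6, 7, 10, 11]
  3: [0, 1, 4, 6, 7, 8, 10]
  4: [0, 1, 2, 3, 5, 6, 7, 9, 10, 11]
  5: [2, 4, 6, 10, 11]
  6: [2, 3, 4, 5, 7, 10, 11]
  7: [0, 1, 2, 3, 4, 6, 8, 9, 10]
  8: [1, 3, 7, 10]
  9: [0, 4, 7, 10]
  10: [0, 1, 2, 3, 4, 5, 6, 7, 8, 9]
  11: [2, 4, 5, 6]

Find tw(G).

A width-4 tree decomposition is:
Bags: B1 = {1, 3, 4, 7, 10}  B2 = {3, 4, 6, 7, 10}  B3 = {1, 3, 7, 8, 10}  B4 = {2, 4, 6, 7, 10}  B5 = {0, 3, 4, 7, 10}  B6 = {2, 4, 5, 6, 10}  B7 = {0, 4, 7, 9, 10}  B8 = {2, 4, 5, 6, 11}
Tree: B1–B2, B1–B3, B2–B4, B1–B5, B4–B6, B5–B7, B6–B8
Each bag holds 5 vertices, so the decomposition has width 4, which upper-bounds the treewidth. For the lower bound, the 5 vertices {1, 3, 7, 8, 10} are pairwise adjacent, and any tree decomposition puts a clique entirely inside one bag — forcing width ≥ 4. Combining the bounds, tw(G) = 4.

4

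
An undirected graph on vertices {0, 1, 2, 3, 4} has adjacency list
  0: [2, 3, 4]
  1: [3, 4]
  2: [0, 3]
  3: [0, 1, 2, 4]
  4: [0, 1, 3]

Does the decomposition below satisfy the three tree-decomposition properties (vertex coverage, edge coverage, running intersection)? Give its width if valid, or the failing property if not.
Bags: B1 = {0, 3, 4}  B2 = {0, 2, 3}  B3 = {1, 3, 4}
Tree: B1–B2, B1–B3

Checking the three conditions: (i) the bags cover all of {0, 1, 2, 3, 4}; (ii) for each edge, some bag contains both endpoints; (iii) the bags containing any fixed vertex form a subtree. All hold, so the decomposition is valid with width 3 − 1 = 2.

Yes; width 2.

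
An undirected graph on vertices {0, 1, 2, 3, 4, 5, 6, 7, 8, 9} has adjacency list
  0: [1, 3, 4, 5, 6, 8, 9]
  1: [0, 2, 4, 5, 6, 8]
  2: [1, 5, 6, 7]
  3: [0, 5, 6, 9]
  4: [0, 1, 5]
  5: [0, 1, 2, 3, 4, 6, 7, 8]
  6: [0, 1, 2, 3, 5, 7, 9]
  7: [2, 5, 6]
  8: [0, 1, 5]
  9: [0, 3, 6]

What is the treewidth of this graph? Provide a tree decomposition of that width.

Each bag holds 4 vertices, so the decomposition has width 3, which upper-bounds the treewidth. On the other hand G contains the 4-clique {0, 3, 6, 9}. A clique must lie in a single bag of any decomposition, so no decomposition can have width below 3. Hence tw(G) = 3 exactly.

Treewidth 3.
One optimal decomposition is:
Bags: B1 = {0, 1, 5, 6}  B2 = {1, 2, 5, 6}  B3 = {0, 3, 5, 6}  B4 = {0, 3, 6, 9}  B5 = {0, 1, 5, 8}  B6 = {2, 5, 6, 7}  B7 = {0, 1, 4, 5}
Tree: B1–B2, B1–B3, B3–B4, B1–B5, B2–B6, B1–B7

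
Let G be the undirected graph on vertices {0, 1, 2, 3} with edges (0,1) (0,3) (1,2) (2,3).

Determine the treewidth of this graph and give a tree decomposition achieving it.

Each bag holds 3 vertices, so the decomposition has width 2, which upper-bounds the treewidth. The edges 3–2–1–0–3 form a cycle, so G is not a tree and its treewidth is at least 2. The upper and lower bounds meet at 2, so that is the treewidth.

Treewidth 2.
One such decomposition:
Bags: B1 = {1, 2, 3}  B2 = {0, 1, 3}
Tree: B1–B2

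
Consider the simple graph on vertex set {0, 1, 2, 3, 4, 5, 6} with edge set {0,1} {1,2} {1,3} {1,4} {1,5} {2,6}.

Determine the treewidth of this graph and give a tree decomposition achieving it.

Every bag has size at most 2, so the width is 2 − 1 = 1 and tw(G) ≤ 1. Since G has at least one edge (e.g. 1–5), it is not an edgeless graph, so tw(G) ≥ 1. The upper and lower bounds meet at 1, so that is the treewidth.

Treewidth 1.
Bags: B1 = {1, 5}  B2 = {1, 2}  B3 = {1, 3}  B4 = {2, 6}  B5 = {1, 4}  B6 = {0, 1}
Tree: B1–B2, B1–B3, B2–B4, B3–B5, B5–B6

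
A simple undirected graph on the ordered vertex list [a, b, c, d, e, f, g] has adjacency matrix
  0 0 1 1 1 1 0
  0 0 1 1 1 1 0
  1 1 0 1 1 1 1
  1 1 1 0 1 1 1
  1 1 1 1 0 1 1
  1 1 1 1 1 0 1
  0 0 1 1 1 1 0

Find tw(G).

4

A width-4 tree decomposition is:
Bags: B1 = {c, d, e, f, g}  B2 = {b, c, d, e, f}  B3 = {a, c, d, e, f}
Tree: B1–B2, B1–B3
Every bag has size at most 5, so the width is 5 − 1 = 4 and tw(G) ≤ 4. On the other hand G contains the 5-clique {c, d, e, f, g}. A clique must lie in a single bag of any decomposition, so no decomposition can have width below 4. The upper and lower bounds meet at 4, so that is the treewidth.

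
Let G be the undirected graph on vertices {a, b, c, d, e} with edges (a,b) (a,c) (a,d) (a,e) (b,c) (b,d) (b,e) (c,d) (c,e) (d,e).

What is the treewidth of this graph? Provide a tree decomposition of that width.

Treewidth 4.
One such decomposition:
Bags: B1 = {a, b, c, d, e}
Tree: (single bag)

With just one bag of size 5, the width is 5 − 1 = 4, so tw(G) ≤ 4. For the lower bound, the 5 vertices {a, b, c, d, e} are pairwise adjacent, and any tree decomposition puts a clique entirely inside one bag — forcing width ≥ 4. Combining the bounds, tw(G) = 4.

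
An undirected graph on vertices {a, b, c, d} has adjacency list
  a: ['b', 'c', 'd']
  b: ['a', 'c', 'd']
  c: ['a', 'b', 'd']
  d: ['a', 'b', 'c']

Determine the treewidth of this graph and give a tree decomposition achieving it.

Treewidth 3.
One such decomposition:
Bags: B1 = {a, b, c, d}
Tree: (single bag)

With just one bag of size 4, the width is 4 − 1 = 3, so tw(G) ≤ 3. Conversely, {a, b, c, d} is a clique of size 4, and the vertices of any clique must share a bag in every tree decomposition; so some bag has ≥ 4 vertices and tw(G) ≥ 3. Therefore the treewidth is 3.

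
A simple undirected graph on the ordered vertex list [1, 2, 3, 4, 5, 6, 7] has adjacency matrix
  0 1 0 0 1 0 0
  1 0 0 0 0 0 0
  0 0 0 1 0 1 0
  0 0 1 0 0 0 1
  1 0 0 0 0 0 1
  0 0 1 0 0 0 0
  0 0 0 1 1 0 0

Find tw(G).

1

A width-1 tree decomposition is:
Bags: B1 = {1, 2}  B2 = {1, 5}  B3 = {5, 7}  B4 = {4, 7}  B5 = {3, 4}  B6 = {3, 6}
Tree: B1–B2, B2–B3, B3–B4, B4–B5, B5–B6
Each bag holds 2 vertices, so the decomposition has width 1, which upper-bounds the treewidth. Any graph with an edge has treewidth ≥ 1, and G has the edge 2–1. Therefore the treewidth is 1.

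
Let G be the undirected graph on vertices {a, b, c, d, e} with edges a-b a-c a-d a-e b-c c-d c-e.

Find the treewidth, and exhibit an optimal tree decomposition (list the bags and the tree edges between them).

Treewidth 2.
One such decomposition:
Bags: B1 = {a, c, e}  B2 = {a, b, c}  B3 = {a, c, d}
Tree: B1–B2, B2–B3

Every bag has size at most 3, so the width is 3 − 1 = 2 and tw(G) ≤ 2. For the lower bound, the 3 vertices {a, c, d} are pairwise adjacent, and any tree decomposition puts a clique entirely inside one bag — forcing width ≥ 2. Hence tw(G) = 2 exactly.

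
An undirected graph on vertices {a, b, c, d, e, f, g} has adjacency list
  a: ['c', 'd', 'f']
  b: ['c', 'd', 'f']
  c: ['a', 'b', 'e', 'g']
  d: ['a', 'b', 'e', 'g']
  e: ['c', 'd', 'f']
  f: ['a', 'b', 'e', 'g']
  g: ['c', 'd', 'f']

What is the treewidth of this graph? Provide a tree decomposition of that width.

The largest bag has 4 vertices, giving width 3; this decomposition certifies tw(G) ≤ 3. For the lower bound: the 4 vertex sets {a,c}, {d,e}, {f}, {b} are disjoint, each induces a connected subgraph, and every pair is joined by at least one edge of G. Contracting each set to a single vertex therefore yields K_{4} as a minor, and since treewidth is minor-monotone, tw(G) ≥ tw(K_{4}) = 3. Therefore the treewidth is 3.

Treewidth 3.
Bags: B1 = {a, c, d, f}  B2 = {c, d, e, f}  B3 = {b, c, d, f}  B4 = {c, d, f, g}
Tree: B1–B2, B2–B3, B3–B4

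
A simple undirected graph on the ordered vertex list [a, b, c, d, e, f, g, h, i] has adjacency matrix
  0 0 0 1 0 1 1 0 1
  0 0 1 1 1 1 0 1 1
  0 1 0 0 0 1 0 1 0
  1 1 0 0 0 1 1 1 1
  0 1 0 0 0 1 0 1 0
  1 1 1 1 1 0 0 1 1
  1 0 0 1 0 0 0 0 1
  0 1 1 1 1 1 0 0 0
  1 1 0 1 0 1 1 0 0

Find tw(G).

3

A width-3 tree decomposition is:
Bags: B1 = {b, d, f, h}  B2 = {b, d, f, i}  B3 = {b, c, f, h}  B4 = {a, d, f, i}  B5 = {b, e, f, h}  B6 = {a, d, g, i}
Tree: B1–B2, B1–B3, B2–B4, B3–B5, B4–B6
The largest bag has 4 vertices, giving width 3; this decomposition certifies tw(G) ≤ 3. For the lower bound, the 4 vertices {a, d, g, i} are pairwise adjacent, and any tree decomposition puts a clique entirely inside one bag — forcing width ≥ 3. Hence tw(G) = 3 exactly.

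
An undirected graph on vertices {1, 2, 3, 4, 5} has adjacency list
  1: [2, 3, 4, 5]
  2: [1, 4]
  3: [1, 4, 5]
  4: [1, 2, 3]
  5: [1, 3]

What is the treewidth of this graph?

2

A width-2 tree decomposition is:
Bags: B1 = {1, 3, 4}  B2 = {1, 2, 4}  B3 = {1, 3, 5}
Tree: B1–B2, B1–B3
Every bag has size at most 3, so the width is 3 − 1 = 2 and tw(G) ≤ 2. For the lower bound, the 3 vertices {1, 2, 4} are pairwise adjacent, and any tree decomposition puts a clique entirely inside one bag — forcing width ≥ 2. Hence tw(G) = 2 exactly.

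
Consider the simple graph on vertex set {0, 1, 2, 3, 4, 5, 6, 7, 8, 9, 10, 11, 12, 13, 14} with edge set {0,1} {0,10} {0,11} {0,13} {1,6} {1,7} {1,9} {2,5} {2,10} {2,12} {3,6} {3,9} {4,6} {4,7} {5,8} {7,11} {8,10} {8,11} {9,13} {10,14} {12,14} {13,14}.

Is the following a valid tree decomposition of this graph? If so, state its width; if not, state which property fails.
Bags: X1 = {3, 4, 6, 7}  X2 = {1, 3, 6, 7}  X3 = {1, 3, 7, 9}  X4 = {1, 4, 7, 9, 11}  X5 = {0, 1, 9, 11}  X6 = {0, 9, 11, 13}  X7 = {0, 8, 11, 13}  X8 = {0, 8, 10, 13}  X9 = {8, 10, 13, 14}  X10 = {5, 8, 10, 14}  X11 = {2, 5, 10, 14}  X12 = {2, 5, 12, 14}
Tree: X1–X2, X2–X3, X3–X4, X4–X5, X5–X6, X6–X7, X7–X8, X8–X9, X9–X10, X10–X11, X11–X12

No — bags containing vertex 4 are not connected in the tree.

A tree decomposition must satisfy three properties: every vertex lies in some bag; for every edge, both endpoints lie together in some bag; and for every vertex, the bags containing it form a connected subtree. Here bags containing vertex 4 are not connected in the tree, so the decomposition is invalid.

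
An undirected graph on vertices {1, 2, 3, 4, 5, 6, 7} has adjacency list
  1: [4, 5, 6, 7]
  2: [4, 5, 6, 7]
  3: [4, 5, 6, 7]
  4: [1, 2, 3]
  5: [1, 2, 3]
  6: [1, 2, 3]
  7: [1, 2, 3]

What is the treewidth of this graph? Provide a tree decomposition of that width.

Every bag has size at most 4, so the width is 4 − 1 = 3 and tw(G) ≤ 3. For the lower bound: the 4 vertex sets {1,5}, {2,4}, {3}, {6} are disjoint, each induces a connected subgraph, and every pair is joined by at least one edge of G. Contracting each set to a single vertex therefore yields K_{4} as a minor, and since treewidth is minor-monotone, tw(G) ≥ tw(K_{4}) = 3. Hence tw(G) = 3 exactly.

Treewidth 3.
One such decomposition:
Bags: B1 = {1, 2, 3, 5}  B2 = {1, 2, 3, 4}  B3 = {1, 2, 3, 6}  B4 = {1, 2, 3, 7}
Tree: B1–B2, B2–B3, B3–B4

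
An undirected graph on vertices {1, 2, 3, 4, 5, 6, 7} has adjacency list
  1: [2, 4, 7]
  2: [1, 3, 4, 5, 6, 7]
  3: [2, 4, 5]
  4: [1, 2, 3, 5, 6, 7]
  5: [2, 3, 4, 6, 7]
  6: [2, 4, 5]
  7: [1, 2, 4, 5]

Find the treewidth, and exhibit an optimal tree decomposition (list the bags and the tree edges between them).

Treewidth 3.
One optimal decomposition is:
Bags: B1 = {2, 4, 5, 6}  B2 = {2, 4, 5, 7}  B3 = {2, 3, 4, 5}  B4 = {1, 2, 4, 7}
Tree: B1–B2, B2–B3, B2–B4

The largest bag has 4 vertices, giving width 3; this decomposition certifies tw(G) ≤ 3. On the other hand G contains the 4-clique {1, 2, 4, 7}. A clique must lie in a single bag of any decomposition, so no decomposition can have width below 3. Hence tw(G) = 3 exactly.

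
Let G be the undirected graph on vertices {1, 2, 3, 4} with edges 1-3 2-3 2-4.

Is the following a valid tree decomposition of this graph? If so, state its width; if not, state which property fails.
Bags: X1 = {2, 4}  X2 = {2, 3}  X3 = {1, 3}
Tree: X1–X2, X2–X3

Checking the three conditions: (i) the bags cover all of {1, 2, 3, 4}; (ii) for each edge, some bag contains both endpoints; (iii) the bags containing any fixed vertex form a subtree. All hold, so the decomposition is valid with width 2 − 1 = 1.

Yes; width 1.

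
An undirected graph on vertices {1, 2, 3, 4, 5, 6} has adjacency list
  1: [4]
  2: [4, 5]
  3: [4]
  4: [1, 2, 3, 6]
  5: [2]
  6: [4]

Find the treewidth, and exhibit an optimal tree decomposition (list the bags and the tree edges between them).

Every bag has size at most 2, so the width is 2 − 1 = 1 and tw(G) ≤ 1. G has an edge, so its treewidth is at least 1. Hence tw(G) = 1 exactly.

Treewidth 1.
Bags: B1 = {2, 4}  B2 = {1, 4}  B3 = {3, 4}  B4 = {4, 6}  B5 = {2, 5}
Tree: B1–B2, B1–B3, B2–B4, B1–B5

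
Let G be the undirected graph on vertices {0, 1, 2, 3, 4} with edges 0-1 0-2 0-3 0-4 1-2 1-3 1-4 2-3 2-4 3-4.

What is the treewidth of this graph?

A width-4 tree decomposition is:
Bags: B1 = {0, 1, 2, 3, 4}
Tree: (single bag)
With just one bag of size 5, the width is 5 − 1 = 4, so tw(G) ≤ 4. For the lower bound, the 5 vertices {0, 1, 2, 3, 4} are pairwise adjacent, and any tree decomposition puts a clique entirely inside one bag — forcing width ≥ 4. Combining the bounds, tw(G) = 4.

4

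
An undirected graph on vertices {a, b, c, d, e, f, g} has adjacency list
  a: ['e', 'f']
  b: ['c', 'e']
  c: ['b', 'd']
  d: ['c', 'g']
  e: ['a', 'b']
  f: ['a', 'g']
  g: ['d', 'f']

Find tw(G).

2

A width-2 tree decomposition is:
Bags: B1 = {d, f, g}  B2 = {c, d, f}  B3 = {b, c, f}  B4 = {b, e, f}  B5 = {a, e, f}
Tree: B1–B2, B2–B3, B3–B4, B4–B5
Every bag has size at most 3, so the width is 3 − 1 = 2 and tw(G) ≤ 2. For the lower bound, G contains the cycle f–g–d–c–b–e–a–f, so G is not a forest; only forests have treewidth ≤ 1, hence tw(G) ≥ 2. The upper and lower bounds meet at 2, so that is the treewidth.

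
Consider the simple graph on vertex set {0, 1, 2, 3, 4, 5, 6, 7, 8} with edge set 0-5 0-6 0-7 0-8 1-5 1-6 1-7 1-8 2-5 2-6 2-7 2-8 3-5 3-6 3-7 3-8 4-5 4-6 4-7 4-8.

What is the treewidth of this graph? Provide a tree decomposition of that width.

Treewidth 4.
One optimal decomposition is:
Bags: B1 = {3, 5, 6, 7, 8}  B2 = {0, 5, 6, 7, 8}  B3 = {1, 5, 6, 7, 8}  B4 = {2, 5, 6, 7, 8}  B5 = {4, 5, 6, 7, 8}
Tree: B1–B2, B2–B3, B3–B4, B4–B5

Each bag holds 5 vertices, so the decomposition has width 4, which upper-bounds the treewidth. For the lower bound: the 5 vertex sets {3,7}, {0,5}, {1,6}, {8}, {2} are disjoint, each induces a connected subgraph, and every pair is joined by at least one edge of G. Contracting each set to a single vertex therefore yields K_{5} as a minor, and since treewidth is minor-monotone, tw(G) ≥ tw(K_{5}) = 4. Therefore the treewidth is 4.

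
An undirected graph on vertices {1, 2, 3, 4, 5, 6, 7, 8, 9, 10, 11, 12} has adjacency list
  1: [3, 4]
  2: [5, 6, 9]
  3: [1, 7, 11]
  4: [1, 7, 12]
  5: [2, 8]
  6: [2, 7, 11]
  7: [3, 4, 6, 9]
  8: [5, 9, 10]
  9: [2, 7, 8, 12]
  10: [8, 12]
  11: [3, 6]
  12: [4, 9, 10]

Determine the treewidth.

3

A width-3 tree decomposition is:
Bags: B1 = {5, 8, 10, 12}  B2 = {5, 8, 9, 12}  B3 = {2, 5, 9, 12}  B4 = {2, 4, 9, 12}  B5 = {2, 4, 7, 9}  B6 = {2, 4, 6, 7}  B7 = {1, 4, 6, 7}  B8 = {1, 3, 6, 7}  B9 = {1, 3, 6, 11}
Tree: B1–B2, B2–B3, B3–B4, B4–B5, B5–B6, B6–B7, B7–B8, B8–B9
Every bag has size at most 4, so the width is 4 − 1 = 3 and tw(G) ≤ 3. For the lower bound: the 4 vertex sets {5,8,10}, {12}, {9}, {2,4,6,7} are disjoint, each induces a connected subgraph, and every pair is joined by at least one edge of G. Contracting each set to a single vertex therefore yields K_{4} as a minor, and since treewidth is minor-monotone, tw(G) ≥ tw(K_{4}) = 3. The upper and lower bounds meet at 3, so that is the treewidth.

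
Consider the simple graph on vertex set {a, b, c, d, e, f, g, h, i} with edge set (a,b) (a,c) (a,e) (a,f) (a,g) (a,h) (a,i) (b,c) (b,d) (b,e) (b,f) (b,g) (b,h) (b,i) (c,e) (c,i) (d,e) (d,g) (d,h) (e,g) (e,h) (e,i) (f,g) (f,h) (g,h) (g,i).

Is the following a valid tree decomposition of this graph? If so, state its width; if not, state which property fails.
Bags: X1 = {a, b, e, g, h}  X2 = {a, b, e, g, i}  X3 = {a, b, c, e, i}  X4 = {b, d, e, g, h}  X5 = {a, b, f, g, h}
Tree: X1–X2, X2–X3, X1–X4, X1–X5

Yes; width 4.

Vertex coverage: the bags together contain {a, b, c, d, e, f, g, h, i}, the full vertex set. Edge coverage: each edge of G has both endpoints in at least one bag. Running intersection: for every vertex, the bags containing it form a connected subtree. All three properties hold, so this is a valid tree decomposition of width max|bag| − 1 = 4, and hence tw(G) ≤ 4.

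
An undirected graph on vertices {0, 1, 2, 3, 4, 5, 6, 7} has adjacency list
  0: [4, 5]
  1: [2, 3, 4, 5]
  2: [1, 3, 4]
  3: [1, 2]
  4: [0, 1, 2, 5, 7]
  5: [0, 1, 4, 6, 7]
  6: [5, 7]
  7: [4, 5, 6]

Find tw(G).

2

A width-2 tree decomposition is:
Bags: B1 = {0, 4, 5}  B2 = {4, 5, 7}  B3 = {1, 4, 5}  B4 = {1, 2, 4}  B5 = {5, 6, 7}  B6 = {1, 2, 3}
Tree: B1–B2, B2–B3, B3–B4, B2–B5, B4–B6
The largest bag has 3 vertices, giving width 2; this decomposition certifies tw(G) ≤ 2. For the lower bound, the 3 vertices {1, 2, 3} are pairwise adjacent, and any tree decomposition puts a clique entirely inside one bag — forcing width ≥ 2. Hence tw(G) = 2 exactly.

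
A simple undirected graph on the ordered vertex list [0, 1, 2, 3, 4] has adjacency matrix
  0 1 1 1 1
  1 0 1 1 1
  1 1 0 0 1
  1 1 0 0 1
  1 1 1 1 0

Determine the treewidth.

3

A width-3 tree decomposition is:
Bags: B1 = {0, 1, 3, 4}  B2 = {0, 1, 2, 4}
Tree: B1–B2
Every bag has size at most 4, so the width is 4 − 1 = 3 and tw(G) ≤ 3. On the other hand G contains the 4-clique {0, 1, 2, 4}. A clique must lie in a single bag of any decomposition, so no decomposition can have width below 3. Hence tw(G) = 3 exactly.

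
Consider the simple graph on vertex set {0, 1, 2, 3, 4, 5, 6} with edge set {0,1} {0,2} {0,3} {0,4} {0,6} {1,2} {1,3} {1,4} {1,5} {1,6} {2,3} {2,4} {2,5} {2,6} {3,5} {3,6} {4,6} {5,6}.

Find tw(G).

A width-4 tree decomposition is:
Bags: B1 = {0, 1, 2, 3, 6}  B2 = {0, 1, 2, 4, 6}  B3 = {1, 2, 3, 5, 6}
Tree: B1–B2, B1–B3
Every bag has size at most 5, so the width is 5 − 1 = 4 and tw(G) ≤ 4. On the other hand G contains the 5-clique {0, 1, 2, 3, 6}. A clique must lie in a single bag of any decomposition, so no decomposition can have width below 4. Combining the bounds, tw(G) = 4.

4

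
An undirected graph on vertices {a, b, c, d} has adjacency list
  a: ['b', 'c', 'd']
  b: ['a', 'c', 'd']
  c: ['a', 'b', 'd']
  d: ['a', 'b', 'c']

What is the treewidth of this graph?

A width-3 tree decomposition is:
Bags: B1 = {a, b, c, d}
Tree: (single bag)
A single bag containing all 4 vertices is trivially a valid decomposition of width 3. Conversely, {a, b, c, d} is a clique of size 4, and the vertices of any clique must share a bag in every tree decomposition; so some bag has ≥ 4 vertices and tw(G) ≥ 3. The upper and lower bounds meet at 3, so that is the treewidth.

3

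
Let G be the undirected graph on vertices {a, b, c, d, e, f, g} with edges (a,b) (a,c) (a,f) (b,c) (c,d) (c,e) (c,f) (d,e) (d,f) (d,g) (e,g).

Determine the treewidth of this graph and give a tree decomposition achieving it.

Treewidth 2.
One such decomposition:
Bags: B1 = {c, d, f}  B2 = {c, d, e}  B3 = {d, e, g}  B4 = {a, c, f}  B5 = {a, b, c}
Tree: B1–B2, B2–B3, B1–B4, B4–B5

Every bag has size at most 3, so the width is 3 − 1 = 2 and tw(G) ≤ 2. Conversely, {d, e, g} is a clique of size 3, and the vertices of any clique must share a bag in every tree decomposition; so some bag has ≥ 3 vertices and tw(G) ≥ 2. The upper and lower bounds meet at 2, so that is the treewidth.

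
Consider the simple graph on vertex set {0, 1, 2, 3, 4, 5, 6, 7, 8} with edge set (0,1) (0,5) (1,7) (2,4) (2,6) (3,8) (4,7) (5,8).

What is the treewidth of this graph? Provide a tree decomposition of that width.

Every bag has size at most 2, so the width is 2 − 1 = 1 and tw(G) ≤ 1. Any graph with an edge has treewidth ≥ 1, and G has the edge 6–2. Combining the bounds, tw(G) = 1.

Treewidth 1.
One optimal decomposition is:
Bags: B1 = {2, 6}  B2 = {2, 4}  B3 = {4, 7}  B4 = {1, 7}  B5 = {0, 1}  B6 = {0, 5}  B7 = {5, 8}  B8 = {3, 8}
Tree: B1–B2, B2–B3, B3–B4, B4–B5, B5–B6, B6–B7, B7–B8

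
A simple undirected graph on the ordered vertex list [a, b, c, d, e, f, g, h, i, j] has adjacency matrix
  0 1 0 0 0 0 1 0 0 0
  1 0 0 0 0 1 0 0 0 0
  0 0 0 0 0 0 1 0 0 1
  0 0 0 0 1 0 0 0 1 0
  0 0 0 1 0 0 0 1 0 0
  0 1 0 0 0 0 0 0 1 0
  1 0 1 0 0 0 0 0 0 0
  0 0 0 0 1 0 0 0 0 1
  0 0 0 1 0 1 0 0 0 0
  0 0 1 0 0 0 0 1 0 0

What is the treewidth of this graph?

2

A width-2 tree decomposition is:
Bags: B1 = {c, g, j}  B2 = {a, g, j}  B3 = {a, b, j}  B4 = {b, f, j}  B5 = {f, i, j}  B6 = {d, i, j}  B7 = {d, e, j}  B8 = {e, h, j}
Tree: B1–B2, B2–B3, B3–B4, B4–B5, B5–B6, B6–B7, B7–B8
Every bag has size at most 3, so the width is 3 − 1 = 2 and tw(G) ≤ 2. For the lower bound, G contains the cycle j–c–g–a–b–f–i–d–e–h–j, so G is not a forest; only forests have treewidth ≤ 1, hence tw(G) ≥ 2. Therefore the treewidth is 2.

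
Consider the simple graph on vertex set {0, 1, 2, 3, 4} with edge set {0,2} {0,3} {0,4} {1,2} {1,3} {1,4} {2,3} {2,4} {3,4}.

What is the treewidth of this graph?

A width-3 tree decomposition is:
Bags: B1 = {1, 2, 3, 4}  B2 = {0, 2, 3, 4}
Tree: B1–B2
Each bag holds 4 vertices, so the decomposition has width 3, which upper-bounds the treewidth. On the other hand G contains the 4-clique {0, 2, 3, 4}. A clique must lie in a single bag of any decomposition, so no decomposition can have width below 3. Combining the bounds, tw(G) = 3.

3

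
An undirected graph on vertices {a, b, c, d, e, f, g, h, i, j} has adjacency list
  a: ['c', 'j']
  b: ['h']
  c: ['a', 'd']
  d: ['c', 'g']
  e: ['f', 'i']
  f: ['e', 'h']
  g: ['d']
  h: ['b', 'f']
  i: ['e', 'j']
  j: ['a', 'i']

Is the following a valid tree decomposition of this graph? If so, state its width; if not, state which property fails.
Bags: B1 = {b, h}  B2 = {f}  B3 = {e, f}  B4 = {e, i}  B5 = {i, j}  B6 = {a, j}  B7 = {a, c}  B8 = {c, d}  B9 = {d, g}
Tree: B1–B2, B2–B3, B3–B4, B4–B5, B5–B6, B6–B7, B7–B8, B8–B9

A tree decomposition must satisfy three properties: every vertex lies in some bag; for every edge, both endpoints lie together in some bag; and for every vertex, the bags containing it form a connected subtree. Here edge (h,f) lies in no bag, so the decomposition is invalid.

No — edge (h,f) lies in no bag.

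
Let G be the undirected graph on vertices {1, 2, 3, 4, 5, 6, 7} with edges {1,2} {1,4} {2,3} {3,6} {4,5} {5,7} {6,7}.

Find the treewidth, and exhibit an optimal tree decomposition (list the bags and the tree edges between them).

Treewidth 2.
One such decomposition:
Bags: B1 = {5, 6, 7}  B2 = {4, 5, 6}  B3 = {1, 4, 6}  B4 = {1, 2, 6}  B5 = {2, 3, 6}
Tree: B1–B2, B2–B3, B3–B4, B4–B5

The largest bag has 3 vertices, giving width 2; this decomposition certifies tw(G) ≤ 2. The edges 6–7–5–4–1–2–3–6 form a cycle, so G is not a tree and its treewidth is at least 2. Combining the bounds, tw(G) = 2.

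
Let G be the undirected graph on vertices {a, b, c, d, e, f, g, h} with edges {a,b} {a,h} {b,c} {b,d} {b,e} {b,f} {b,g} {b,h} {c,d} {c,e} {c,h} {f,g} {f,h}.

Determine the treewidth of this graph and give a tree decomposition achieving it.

Treewidth 2.
One such decomposition:
Bags: B1 = {b, c, h}  B2 = {b, f, h}  B3 = {b, c, d}  B4 = {b, c, e}  B5 = {a, b, h}  B6 = {b, f, g}
Tree: B1–B2, B1–B3, B3–B4, B1–B5, B2–B6

Each bag holds 3 vertices, so the decomposition has width 2, which upper-bounds the treewidth. For the lower bound, the 3 vertices {b, c, d} are pairwise adjacent, and any tree decomposition puts a clique entirely inside one bag — forcing width ≥ 2. The upper and lower bounds meet at 2, so that is the treewidth.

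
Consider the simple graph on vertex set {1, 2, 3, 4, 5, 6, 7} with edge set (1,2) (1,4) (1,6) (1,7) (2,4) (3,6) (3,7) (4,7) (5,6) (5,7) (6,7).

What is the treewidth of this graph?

2

A width-2 tree decomposition is:
Bags: B1 = {5, 6, 7}  B2 = {1, 6, 7}  B3 = {3, 6, 7}  B4 = {1, 4, 7}  B5 = {1, 2, 4}
Tree: B1–B2, B2–B3, B2–B4, B4–B5
Every bag has size at most 3, so the width is 3 − 1 = 2 and tw(G) ≤ 2. Conversely, {1, 2, 4} is a clique of size 3, and the vertices of any clique must share a bag in every tree decomposition; so some bag has ≥ 3 vertices and tw(G) ≥ 2. The upper and lower bounds meet at 2, so that is the treewidth.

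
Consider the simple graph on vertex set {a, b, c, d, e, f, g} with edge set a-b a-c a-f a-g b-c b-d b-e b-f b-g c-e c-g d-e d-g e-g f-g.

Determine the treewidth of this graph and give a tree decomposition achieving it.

Treewidth 3.
One such decomposition:
Bags: B1 = {a, b, c, g}  B2 = {b, c, e, g}  B3 = {a, b, f, g}  B4 = {b, d, e, g}
Tree: B1–B2, B1–B3, B2–B4

The largest bag has 4 vertices, giving width 3; this decomposition certifies tw(G) ≤ 3. Conversely, {b, d, e, g} is a clique of size 4, and the vertices of any clique must share a bag in every tree decomposition; so some bag has ≥ 4 vertices and tw(G) ≥ 3. Combining the bounds, tw(G) = 3.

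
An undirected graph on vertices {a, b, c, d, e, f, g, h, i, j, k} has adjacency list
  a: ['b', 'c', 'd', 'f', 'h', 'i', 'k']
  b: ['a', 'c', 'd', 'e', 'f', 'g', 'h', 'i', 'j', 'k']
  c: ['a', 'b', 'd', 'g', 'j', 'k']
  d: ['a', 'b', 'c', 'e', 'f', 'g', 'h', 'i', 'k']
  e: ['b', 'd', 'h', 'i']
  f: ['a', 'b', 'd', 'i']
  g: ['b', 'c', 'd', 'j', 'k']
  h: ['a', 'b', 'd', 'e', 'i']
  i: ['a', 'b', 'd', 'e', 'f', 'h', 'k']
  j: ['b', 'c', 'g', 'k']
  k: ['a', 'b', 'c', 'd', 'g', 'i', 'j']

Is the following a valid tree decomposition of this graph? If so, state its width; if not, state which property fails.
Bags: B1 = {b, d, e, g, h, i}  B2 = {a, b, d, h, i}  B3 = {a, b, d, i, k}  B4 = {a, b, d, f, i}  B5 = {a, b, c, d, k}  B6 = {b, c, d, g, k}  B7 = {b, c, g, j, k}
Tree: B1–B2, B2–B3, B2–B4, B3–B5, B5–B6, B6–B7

No — bags containing vertex g are not connected in the tree.

A tree decomposition must satisfy three properties: every vertex lies in some bag; for every edge, both endpoints lie together in some bag; and for every vertex, the bags containing it form a connected subtree. Here bags containing vertex g are not connected in the tree, so the decomposition is invalid.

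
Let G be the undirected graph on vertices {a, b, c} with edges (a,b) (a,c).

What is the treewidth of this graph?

1

A width-1 tree decomposition is:
Bags: B1 = {a, c}  B2 = {a, b}
Tree: B1–B2
Each bag holds 2 vertices, so the decomposition has width 1, which upper-bounds the treewidth. G has an edge, so its treewidth is at least 1. Therefore the treewidth is 1.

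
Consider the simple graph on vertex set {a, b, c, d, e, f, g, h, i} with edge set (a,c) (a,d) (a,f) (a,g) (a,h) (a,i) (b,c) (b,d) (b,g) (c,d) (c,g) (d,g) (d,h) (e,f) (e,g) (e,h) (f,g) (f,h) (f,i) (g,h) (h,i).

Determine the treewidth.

A width-3 tree decomposition is:
Bags: B1 = {a, c, d, g}  B2 = {a, d, g, h}  B3 = {a, f, g, h}  B4 = {b, c, d, g}  B5 = {e, f, g, h}  B6 = {a, f, h, i}
Tree: B1–B2, B2–B3, B1–B4, B3–B5, B3–B6
Every bag has size at most 4, so the width is 4 − 1 = 3 and tw(G) ≤ 3. On the other hand G contains the 4-clique {a, d, g, h}. A clique must lie in a single bag of any decomposition, so no decomposition can have width below 3. Therefore the treewidth is 3.

3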